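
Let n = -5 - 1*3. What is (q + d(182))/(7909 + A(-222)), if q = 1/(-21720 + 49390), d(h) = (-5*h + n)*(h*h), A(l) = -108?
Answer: -841384711439/215853670 ≈ -3897.9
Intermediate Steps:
n = -8 (n = -5 - 3 = -8)
d(h) = h**2*(-8 - 5*h) (d(h) = (-5*h - 8)*(h*h) = (-8 - 5*h)*h**2 = h**2*(-8 - 5*h))
q = 1/27670 ≈ 3.6140e-5
(q + d(182))/(7909 + A(-222)) = (1/27670 + 182**2*(-8 - 5*182))/(7909 - 108) = (1/27670 + 33124*(-8 - 910))/7801 = (1/27670 + 33124*(-918))*(1/7801) = (1/27670 - 30407832)*(1/7801) = -841384711439/27670*1/7801 = -841384711439/215853670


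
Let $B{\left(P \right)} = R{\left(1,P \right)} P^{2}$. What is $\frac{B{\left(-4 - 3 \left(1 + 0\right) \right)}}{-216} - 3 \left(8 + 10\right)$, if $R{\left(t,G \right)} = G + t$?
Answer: $- \frac{1895}{36} \approx -52.639$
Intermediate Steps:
$B{\left(P \right)} = P^{2} \left(1 + P\right)$ ($B{\left(P \right)} = \left(P + 1\right) P^{2} = \left(1 + P\right) P^{2} = P^{2} \left(1 + P\right)$)
$\frac{B{\left(-4 - 3 \left(1 + 0\right) \right)}}{-216} - 3 \left(8 + 10\right) = \frac{\left(-4 - 3 \left(1 + 0\right)\right)^{2} \left(1 - \left(4 + 3 \left(1 + 0\right)\right)\right)}{-216} - 3 \left(8 + 10\right) = \left(-4 - 3\right)^{2} \left(1 - 7\right) \left(- \frac{1}{216}\right) - 3 \cdot 18 = \left(-4 - 3\right)^{2} \left(1 - 7\right) \left(- \frac{1}{216}\right) - 54 = \left(-7\right)^{2} \left(1 - 7\right) \left(- \frac{1}{216}\right) - 54 = 49 \left(-6\right) \left(- \frac{1}{216}\right) - 54 = \left(-294\right) \left(- \frac{1}{216}\right) - 54 = \frac{49}{36} - 54 = - \frac{1895}{36}$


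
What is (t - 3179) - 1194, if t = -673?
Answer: -5046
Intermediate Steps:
(t - 3179) - 1194 = (-673 - 3179) - 1194 = -3852 - 1194 = -5046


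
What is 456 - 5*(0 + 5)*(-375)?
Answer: 9831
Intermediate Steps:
456 - 5*(0 + 5)*(-375) = 456 - 5*5*(-375) = 456 - 25*(-375) = 456 + 9375 = 9831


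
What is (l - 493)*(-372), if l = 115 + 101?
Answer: 103044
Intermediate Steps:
l = 216
(l - 493)*(-372) = (216 - 493)*(-372) = -277*(-372) = 103044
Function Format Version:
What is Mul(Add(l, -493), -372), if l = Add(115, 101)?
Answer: 103044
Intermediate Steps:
l = 216
Mul(Add(l, -493), -372) = Mul(Add(216, -493), -372) = Mul(-277, -372) = 103044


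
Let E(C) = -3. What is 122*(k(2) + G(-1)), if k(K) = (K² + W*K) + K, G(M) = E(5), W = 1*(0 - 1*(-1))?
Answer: 610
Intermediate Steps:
W = 1 (W = 1*(0 + 1) = 1*1 = 1)
G(M) = -3
k(K) = K² + 2*K (k(K) = (K² + 1*K) + K = (K² + K) + K = (K + K²) + K = K² + 2*K)
122*(k(2) + G(-1)) = 122*(2*(2 + 2) - 3) = 122*(2*4 - 3) = 122*(8 - 3) = 122*5 = 610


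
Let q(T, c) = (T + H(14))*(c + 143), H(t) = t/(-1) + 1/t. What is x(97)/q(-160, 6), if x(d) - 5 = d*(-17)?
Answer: 23016/362815 ≈ 0.063437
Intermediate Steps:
H(t) = 1/t - t (H(t) = t*(-1) + 1/t = -t + 1/t = 1/t - t)
x(d) = 5 - 17*d (x(d) = 5 + d*(-17) = 5 - 17*d)
q(T, c) = (143 + c)*(-195/14 + T) (q(T, c) = (T + (1/14 - 1*14))*(c + 143) = (T + (1/14 - 14))*(143 + c) = (T - 195/14)*(143 + c) = (-195/14 + T)*(143 + c) = (143 + c)*(-195/14 + T))
x(97)/q(-160, 6) = (5 - 17*97)/(-27885/14 + 143*(-160) - 195/14*6 - 160*6) = (5 - 1649)/(-27885/14 - 22880 - 585/7 - 960) = -1644/(-362815/14) = -1644*(-14/362815) = 23016/362815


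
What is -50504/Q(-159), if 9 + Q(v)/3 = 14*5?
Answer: -50504/183 ≈ -275.98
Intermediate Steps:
Q(v) = 183 (Q(v) = -27 + 3*(14*5) = -27 + 3*70 = -27 + 210 = 183)
-50504/Q(-159) = -50504/183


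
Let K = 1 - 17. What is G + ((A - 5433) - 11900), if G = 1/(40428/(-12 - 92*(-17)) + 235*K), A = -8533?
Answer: -37473962806/1448773 ≈ -25866.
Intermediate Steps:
K = -16
G = -388/1448773 (G = 1/(40428/(-12 - 92*(-17)) + 235*(-16)) = 1/(40428/(-12 + 1564) - 3760) = 1/(40428/1552 - 3760) = 1/(40428*(1/1552) - 3760) = 1/(10107/388 - 3760) = 1/(-1448773/388) = -388/1448773 ≈ -0.00026781)
G + ((A - 5433) - 11900) = -388/1448773 + ((-8533 - 5433) - 11900) = -388/1448773 + (-13966 - 11900) = -388/1448773 - 25866 = -37473962806/1448773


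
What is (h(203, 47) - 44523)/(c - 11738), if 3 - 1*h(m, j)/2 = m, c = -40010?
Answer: 44923/51748 ≈ 0.86811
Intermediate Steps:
h(m, j) = 6 - 2*m
(h(203, 47) - 44523)/(c - 11738) = ((6 - 2*203) - 44523)/(-40010 - 11738) = ((6 - 406) - 44523)/(-51748) = (-400 - 44523)*(-1/51748) = -44923*(-1/51748) = 44923/51748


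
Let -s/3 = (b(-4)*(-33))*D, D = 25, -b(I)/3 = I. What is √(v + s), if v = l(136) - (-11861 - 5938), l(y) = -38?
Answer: √47461 ≈ 217.86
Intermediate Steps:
b(I) = -3*I
s = 29700 (s = -3*-3*(-4)*(-33)*25 = -3*12*(-33)*25 = -(-1188)*25 = -3*(-9900) = 29700)
v = 17761 (v = -38 - (-11861 - 5938) = -38 - 1*(-17799) = -38 + 17799 = 17761)
√(v + s) = √(17761 + 29700) = √47461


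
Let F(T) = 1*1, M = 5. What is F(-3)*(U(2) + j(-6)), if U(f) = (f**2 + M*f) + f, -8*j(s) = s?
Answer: 67/4 ≈ 16.750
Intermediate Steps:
j(s) = -s/8
F(T) = 1
U(f) = f**2 + 6*f (U(f) = (f**2 + 5*f) + f = f**2 + 6*f)
F(-3)*(U(2) + j(-6)) = 1*(2*(6 + 2) - 1/8*(-6)) = 1*(2*8 + 3/4) = 1*(16 + 3/4) = 1*(67/4) = 67/4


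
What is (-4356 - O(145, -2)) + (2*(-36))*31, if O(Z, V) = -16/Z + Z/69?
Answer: -65932861/10005 ≈ -6590.0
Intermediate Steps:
O(Z, V) = -16/Z + Z/69 (O(Z, V) = -16/Z + Z*(1/69) = -16/Z + Z/69)
(-4356 - O(145, -2)) + (2*(-36))*31 = (-4356 - (-16/145 + (1/69)*145)) + (2*(-36))*31 = (-4356 - (-16*1/145 + 145/69)) - 72*31 = (-4356 - (-16/145 + 145/69)) - 2232 = (-4356 - 1*19921/10005) - 2232 = (-4356 - 19921/10005) - 2232 = -43601701/10005 - 2232 = -65932861/10005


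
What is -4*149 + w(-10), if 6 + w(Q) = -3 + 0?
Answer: -605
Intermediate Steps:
w(Q) = -9 (w(Q) = -6 + (-3 + 0) = -6 - 3 = -9)
-4*149 + w(-10) = -4*149 - 9 = -596 - 9 = -605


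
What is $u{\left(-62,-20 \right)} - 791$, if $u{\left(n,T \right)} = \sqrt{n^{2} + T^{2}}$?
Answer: $-791 + 2 \sqrt{1061} \approx -725.85$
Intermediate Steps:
$u{\left(n,T \right)} = \sqrt{T^{2} + n^{2}}$
$u{\left(-62,-20 \right)} - 791 = \sqrt{\left(-20\right)^{2} + \left(-62\right)^{2}} - 791 = \sqrt{400 + 3844} - 791 = \sqrt{4244} - 791 = 2 \sqrt{1061} - 791 = -791 + 2 \sqrt{1061}$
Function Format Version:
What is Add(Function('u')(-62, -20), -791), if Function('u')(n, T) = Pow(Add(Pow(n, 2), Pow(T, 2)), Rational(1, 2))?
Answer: Add(-791, Mul(2, Pow(1061, Rational(1, 2)))) ≈ -725.85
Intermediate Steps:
Function('u')(n, T) = Pow(Add(Pow(T, 2), Pow(n, 2)), Rational(1, 2))
Add(Function('u')(-62, -20), -791) = Add(Pow(Add(Pow(-20, 2), Pow(-62, 2)), Rational(1, 2)), -791) = Add(Pow(Add(400, 3844), Rational(1, 2)), -791) = Add(Pow(4244, Rational(1, 2)), -791) = Add(Mul(2, Pow(1061, Rational(1, 2))), -791) = Add(-791, Mul(2, Pow(1061, Rational(1, 2))))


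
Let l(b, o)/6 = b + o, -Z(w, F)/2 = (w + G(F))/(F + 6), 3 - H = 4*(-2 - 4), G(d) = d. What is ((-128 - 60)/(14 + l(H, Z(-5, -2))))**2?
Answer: 35344/38809 ≈ 0.91072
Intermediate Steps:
H = 27 (H = 3 - 4*(-2 - 4) = 3 - 4*(-6) = 3 - 1*(-24) = 3 + 24 = 27)
Z(w, F) = -2*(F + w)/(6 + F) (Z(w, F) = -2*(w + F)/(F + 6) = -2*(F + w)/(6 + F))
l(b, o) = 6*b + 6*o (l(b, o) = 6*(b + o) = 6*b + 6*o)
((-128 - 60)/(14 + l(H, Z(-5, -2))))**2 = ((-128 - 60)/(14 + (6*27 + 6*(2*(-1*(-2) - 1*(-5))/(6 - 2)))))**2 = (-188/(14 + (162 + 6*(2*(2 + 5)/4))))**2 = (-188/(14 + (162 + 6*(2*(1/4)*7))))**2 = (-188/(14 + (162 + 6*(7/2))))**2 = (-188/(14 + (162 + 21)))**2 = (-188/(14 + 183))**2 = (-188/197)**2 = 35344/38809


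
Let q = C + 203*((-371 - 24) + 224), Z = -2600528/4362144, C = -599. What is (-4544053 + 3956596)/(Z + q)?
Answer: 160160751738/9627414341 ≈ 16.636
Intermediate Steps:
Z = -162533/272634 (Z = -2600528*1/4362144 = -162533/272634 ≈ -0.59616)
q = -35312 (q = -599 + 203*((-371 - 24) + 224) = -599 + 203*(-395 + 224) = -599 + 203*(-171) = -599 - 34713 = -35312)
(-4544053 + 3956596)/(Z + q) = (-4544053 + 3956596)/(-162533/272634 - 35312) = -587457/(-9627414341/272634) = -587457*(-272634/9627414341) = 160160751738/9627414341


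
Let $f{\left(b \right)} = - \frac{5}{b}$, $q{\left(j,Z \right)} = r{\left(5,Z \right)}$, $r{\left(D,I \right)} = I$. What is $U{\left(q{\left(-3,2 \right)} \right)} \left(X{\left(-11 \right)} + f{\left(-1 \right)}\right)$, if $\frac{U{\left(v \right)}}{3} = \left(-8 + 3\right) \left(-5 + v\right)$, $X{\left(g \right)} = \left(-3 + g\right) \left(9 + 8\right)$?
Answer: $-10485$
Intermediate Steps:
$q{\left(j,Z \right)} = Z$
$X{\left(g \right)} = -51 + 17 g$ ($X{\left(g \right)} = \left(-3 + g\right) 17 = -51 + 17 g$)
$U{\left(v \right)} = 75 - 15 v$ ($U{\left(v \right)} = 3 \left(-8 + 3\right) \left(-5 + v\right) = 3 \left(- 5 \left(-5 + v\right)\right) = 3 \left(25 - 5 v\right) = 75 - 15 v$)
$U{\left(q{\left(-3,2 \right)} \right)} \left(X{\left(-11 \right)} + f{\left(-1 \right)}\right) = \left(75 - 30\right) \left(\left(-51 + 17 \left(-11\right)\right) - \frac{5}{-1}\right) = \left(75 - 30\right) \left(\left(-51 - 187\right) - -5\right) = 45 \left(-238 + 5\right) = 45 \left(-233\right) = -10485$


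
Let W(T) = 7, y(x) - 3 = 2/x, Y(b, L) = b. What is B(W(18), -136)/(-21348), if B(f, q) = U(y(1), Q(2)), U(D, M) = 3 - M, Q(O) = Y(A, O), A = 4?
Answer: 1/21348 ≈ 4.6843e-5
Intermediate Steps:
y(x) = 3 + 2/x
Q(O) = 4
B(f, q) = -1 (B(f, q) = 3 - 1*4 = 3 - 4 = -1)
B(W(18), -136)/(-21348) = -1/(-21348) = -1*(-1/21348) = 1/21348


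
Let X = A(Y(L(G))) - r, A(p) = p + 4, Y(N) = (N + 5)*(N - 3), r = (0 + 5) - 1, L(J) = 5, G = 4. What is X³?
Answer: 8000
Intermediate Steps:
r = 4 (r = 5 - 1 = 4)
Y(N) = (-3 + N)*(5 + N) (Y(N) = (5 + N)*(-3 + N) = (-3 + N)*(5 + N))
A(p) = 4 + p
X = 20 (X = (4 + (-15 + 5² + 2*5)) - 1*4 = (4 + (-15 + 25 + 10)) - 4 = (4 + 20) - 4 = 24 - 4 = 20)
X³ = 20³ = 8000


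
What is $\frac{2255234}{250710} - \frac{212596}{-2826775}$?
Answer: $\frac{642833903351}{70870076025} \approx 9.0706$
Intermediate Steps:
$\frac{2255234}{250710} - \frac{212596}{-2826775} = 2255234 \cdot \frac{1}{250710} - - \frac{212596}{2826775} = \frac{1127617}{125355} + \frac{212596}{2826775} = \frac{642833903351}{70870076025}$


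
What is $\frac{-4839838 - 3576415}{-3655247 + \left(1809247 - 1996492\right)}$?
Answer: $\frac{8416253}{3842492} \approx 2.1903$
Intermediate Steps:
$\frac{-4839838 - 3576415}{-3655247 + \left(1809247 - 1996492\right)} = - \frac{8416253}{-3655247 + \left(1809247 - 1996492\right)} = - \frac{8416253}{-3655247 - 187245} = - \frac{8416253}{-3842492} = \left(-8416253\right) \left(- \frac{1}{3842492}\right) = \frac{8416253}{3842492}$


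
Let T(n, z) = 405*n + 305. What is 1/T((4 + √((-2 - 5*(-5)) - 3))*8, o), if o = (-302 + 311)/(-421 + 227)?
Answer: -2653/6798355 + 1296*√5/6798355 ≈ 3.6030e-5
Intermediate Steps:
o = -9/194 (o = 9/(-194) = 9*(-1/194) = -9/194 ≈ -0.046392)
T(n, z) = 305 + 405*n
1/T((4 + √((-2 - 5*(-5)) - 3))*8, o) = 1/(305 + 405*((4 + √((-2 - 5*(-5)) - 3))*8)) = 1/(305 + 405*((4 + √((-2 + 25) - 3))*8)) = 1/(305 + 405*((4 + √(23 - 3))*8)) = 1/(305 + 405*((4 + √20)*8)) = 1/(305 + 405*((4 + 2*√5)*8)) = 1/(305 + 405*(32 + 16*√5)) = 1/(305 + (12960 + 6480*√5)) = 1/(13265 + 6480*√5)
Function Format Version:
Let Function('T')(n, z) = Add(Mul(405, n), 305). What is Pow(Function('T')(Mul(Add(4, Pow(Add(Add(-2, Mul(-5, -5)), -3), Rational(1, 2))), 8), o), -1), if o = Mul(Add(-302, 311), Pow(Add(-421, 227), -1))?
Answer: Add(Rational(-2653, 6798355), Mul(Rational(1296, 6798355), Pow(5, Rational(1, 2)))) ≈ 3.6030e-5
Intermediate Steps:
o = Rational(-9, 194) (o = Mul(9, Pow(-194, -1)) = Mul(9, Rational(-1, 194)) = Rational(-9, 194) ≈ -0.046392)
Function('T')(n, z) = Add(305, Mul(405, n))
Pow(Function('T')(Mul(Add(4, Pow(Add(Add(-2, Mul(-5, -5)), -3), Rational(1, 2))), 8), o), -1) = Pow(Add(305, Mul(405, Mul(Add(4, Pow(Add(Add(-2, Mul(-5, -5)), -3), Rational(1, 2))), 8))), -1) = Pow(Add(305, Mul(405, Mul(Add(4, Pow(Add(Add(-2, 25), -3), Rational(1, 2))), 8))), -1) = Pow(Add(305, Mul(405, Mul(Add(4, Pow(Add(23, -3), Rational(1, 2))), 8))), -1) = Pow(Add(305, Mul(405, Mul(Add(4, Pow(20, Rational(1, 2))), 8))), -1) = Pow(Add(305, Mul(405, Mul(Add(4, Mul(2, Pow(5, Rational(1, 2)))), 8))), -1) = Pow(Add(305, Mul(405, Add(32, Mul(16, Pow(5, Rational(1, 2)))))), -1) = Pow(Add(305, Add(12960, Mul(6480, Pow(5, Rational(1, 2))))), -1) = Pow(Add(13265, Mul(6480, Pow(5, Rational(1, 2)))), -1)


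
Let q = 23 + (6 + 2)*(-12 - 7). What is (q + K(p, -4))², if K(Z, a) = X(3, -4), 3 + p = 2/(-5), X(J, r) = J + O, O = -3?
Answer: 16641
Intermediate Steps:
X(J, r) = -3 + J (X(J, r) = J - 3 = -3 + J)
p = -17/5 (p = -3 + 2/(-5) = -3 + 2*(-⅕) = -3 - ⅖ = -17/5 ≈ -3.4000)
K(Z, a) = 0 (K(Z, a) = -3 + 3 = 0)
q = -129 (q = 23 + 8*(-19) = 23 - 152 = -129)
(q + K(p, -4))² = (-129 + 0)² = (-129)² = 16641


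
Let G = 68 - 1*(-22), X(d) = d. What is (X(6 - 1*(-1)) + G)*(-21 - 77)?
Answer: -9506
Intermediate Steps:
G = 90 (G = 68 + 22 = 90)
(X(6 - 1*(-1)) + G)*(-21 - 77) = ((6 - 1*(-1)) + 90)*(-21 - 77) = ((6 + 1) + 90)*(-98) = (7 + 90)*(-98) = 97*(-98) = -9506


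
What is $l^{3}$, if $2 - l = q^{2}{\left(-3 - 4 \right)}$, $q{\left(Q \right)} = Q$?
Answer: $-103823$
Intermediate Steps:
$l = -47$ ($l = 2 - \left(-3 - 4\right)^{2} = 2 - \left(-7\right)^{2} = 2 - 49 = -47$)
$l^{3} = \left(-47\right)^{3} = -103823$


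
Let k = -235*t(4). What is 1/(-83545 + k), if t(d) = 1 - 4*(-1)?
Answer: -1/84720 ≈ -1.1804e-5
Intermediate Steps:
t(d) = 5 (t(d) = 1 + 4 = 5)
k = -1175 (k = -235*5 = -1175)
1/(-83545 + k) = 1/(-83545 - 1175) = 1/(-84720) = -1/84720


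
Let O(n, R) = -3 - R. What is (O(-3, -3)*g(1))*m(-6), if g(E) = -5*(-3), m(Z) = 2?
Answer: 0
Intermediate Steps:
g(E) = 15
(O(-3, -3)*g(1))*m(-6) = ((-3 - 1*(-3))*15)*2 = ((-3 + 3)*15)*2 = (0*15)*2 = 0*2 = 0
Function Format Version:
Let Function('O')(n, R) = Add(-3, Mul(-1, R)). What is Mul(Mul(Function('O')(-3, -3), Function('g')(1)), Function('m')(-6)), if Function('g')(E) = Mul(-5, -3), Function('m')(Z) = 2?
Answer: 0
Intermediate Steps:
Function('g')(E) = 15
Mul(Mul(Function('O')(-3, -3), Function('g')(1)), Function('m')(-6)) = Mul(Mul(Add(-3, Mul(-1, -3)), 15), 2) = Mul(Mul(Add(-3, 3), 15), 2) = Mul(Mul(0, 15), 2) = Mul(0, 2) = 0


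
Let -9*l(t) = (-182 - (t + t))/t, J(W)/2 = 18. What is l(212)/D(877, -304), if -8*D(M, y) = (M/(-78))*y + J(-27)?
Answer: -1313/1784881 ≈ -0.00073562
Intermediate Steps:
J(W) = 36 (J(W) = 2*18 = 36)
l(t) = -(-182 - 2*t)/(9*t) (l(t) = -(-182 - (t + t))/(9*t) = -(-182 - 2*t)/(9*t))
D(M, y) = -9/2 + M*y/624 (D(M, y) = -((M/(-78))*y + 36)/8 = -((-M/78)*y + 36)/8 = -(-M*y/78 + 36)/8 = -(36 - M*y/78)/8 = -9/2 + M*y/624)
l(212)/D(877, -304) = ((2/9)*(91 + 212)/212)/(-9/2 + (1/624)*877*(-304)) = ((2/9)*(1/212)*303)/(-9/2 - 16663/39) = 101/(318*(-33677/78)) = (101/318)*(-78/33677) = -1313/1784881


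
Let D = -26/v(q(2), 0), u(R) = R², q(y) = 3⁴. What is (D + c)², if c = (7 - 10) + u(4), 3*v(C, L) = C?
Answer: 105625/729 ≈ 144.89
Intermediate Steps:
q(y) = 81
v(C, L) = C/3
D = -26/27 (D = -26/((⅓)*81) = -26/27 ≈ -0.96296)
c = 13 (c = (7 - 10) + 4² = -3 + 16 = 13)
(D + c)² = (-26/27 + 13)² = (325/27)² = 105625/729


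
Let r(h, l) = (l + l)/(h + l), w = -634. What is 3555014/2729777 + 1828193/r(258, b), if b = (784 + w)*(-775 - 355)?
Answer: 140768904296211927/154232400500 ≈ 9.1271e+5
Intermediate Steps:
b = -169500 (b = (784 - 634)*(-775 - 355) = 150*(-1130) = -169500)
r(h, l) = 2*l/(h + l) (r(h, l) = (2*l)/(h + l) = 2*l/(h + l))
3555014/2729777 + 1828193/r(258, b) = 3555014/2729777 + 1828193/((2*(-169500)/(258 - 169500))) = 3555014*(1/2729777) + 1828193/((2*(-169500)/(-169242))) = 3555014/2729777 + 1828193/((2*(-169500)*(-1/169242))) = 3555014/2729777 + 1828193/(56500/28207) = 3555014/2729777 + 1828193*(28207/56500) = 3555014/2729777 + 51567839951/56500 = 140768904296211927/154232400500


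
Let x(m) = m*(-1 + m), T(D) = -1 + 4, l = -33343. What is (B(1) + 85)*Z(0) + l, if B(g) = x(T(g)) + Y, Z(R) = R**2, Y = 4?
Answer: -33343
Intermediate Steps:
T(D) = 3
B(g) = 10 (B(g) = 3*(-1 + 3) + 4 = 3*2 + 4 = 6 + 4 = 10)
(B(1) + 85)*Z(0) + l = (10 + 85)*0**2 - 33343 = 95*0 - 33343 = 0 - 33343 = -33343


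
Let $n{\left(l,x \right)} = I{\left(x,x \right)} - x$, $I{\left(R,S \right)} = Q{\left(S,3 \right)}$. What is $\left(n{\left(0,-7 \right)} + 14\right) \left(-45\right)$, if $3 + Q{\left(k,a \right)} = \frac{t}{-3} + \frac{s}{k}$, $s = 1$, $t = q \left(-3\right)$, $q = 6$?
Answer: $- \frac{7515}{7} \approx -1073.6$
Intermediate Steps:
$t = -18$ ($t = 6 \left(-3\right) = -18$)
$Q{\left(k,a \right)} = 3 + \frac{1}{k}$ ($Q{\left(k,a \right)} = -3 + \left(- \frac{18}{-3} + 1 \frac{1}{k}\right) = -3 + \left(\left(-18\right) \left(- \frac{1}{3}\right) + \frac{1}{k}\right) = -3 + \left(6 + \frac{1}{k}\right) = 3 + \frac{1}{k}$)
$I{\left(R,S \right)} = 3 + \frac{1}{S}$
$n{\left(l,x \right)} = 3 + \frac{1}{x} - x$ ($n{\left(l,x \right)} = \left(3 + \frac{1}{x}\right) - x = 3 + \frac{1}{x} - x$)
$\left(n{\left(0,-7 \right)} + 14\right) \left(-45\right) = \left(\left(3 + \frac{1}{-7} - -7\right) + 14\right) \left(-45\right) = \left(\left(3 - \frac{1}{7} + 7\right) + 14\right) \left(-45\right) = \left(\frac{69}{7} + 14\right) \left(-45\right) = \frac{167}{7} \left(-45\right) = - \frac{7515}{7}$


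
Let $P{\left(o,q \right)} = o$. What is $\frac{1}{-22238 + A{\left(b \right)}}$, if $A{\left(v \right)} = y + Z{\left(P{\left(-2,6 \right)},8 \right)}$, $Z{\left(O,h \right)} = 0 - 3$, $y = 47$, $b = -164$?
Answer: $- \frac{1}{22194} \approx -4.5057 \cdot 10^{-5}$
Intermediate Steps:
$Z{\left(O,h \right)} = -3$ ($Z{\left(O,h \right)} = 0 - 3 = -3$)
$A{\left(v \right)} = 44$ ($A{\left(v \right)} = 47 - 3 = 44$)
$\frac{1}{-22238 + A{\left(b \right)}} = \frac{1}{-22238 + 44} = \frac{1}{-22194} = - \frac{1}{22194}$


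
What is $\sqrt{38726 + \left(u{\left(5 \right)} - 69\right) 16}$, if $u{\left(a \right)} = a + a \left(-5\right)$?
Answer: $\sqrt{37302} \approx 193.14$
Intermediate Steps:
$u{\left(a \right)} = - 4 a$ ($u{\left(a \right)} = a - 5 a = - 4 a$)
$\sqrt{38726 + \left(u{\left(5 \right)} - 69\right) 16} = \sqrt{38726 + \left(\left(-4\right) 5 - 69\right) 16} = \sqrt{38726 + \left(-20 - 69\right) 16} = \sqrt{38726 - 1424} = \sqrt{37302}$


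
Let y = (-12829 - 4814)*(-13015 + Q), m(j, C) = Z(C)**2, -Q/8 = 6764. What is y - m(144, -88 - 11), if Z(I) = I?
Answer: 1184311860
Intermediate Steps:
Q = -54112 (Q = -8*6764 = -54112)
m(j, C) = C**2
y = 1184321661 (y = (-12829 - 4814)*(-13015 - 54112) = -17643*(-67127) = 1184321661)
y - m(144, -88 - 11) = 1184321661 - (-88 - 11)**2 = 1184321661 - 1*(-99)**2 = 1184321661 - 1*9801 = 1184321661 - 9801 = 1184311860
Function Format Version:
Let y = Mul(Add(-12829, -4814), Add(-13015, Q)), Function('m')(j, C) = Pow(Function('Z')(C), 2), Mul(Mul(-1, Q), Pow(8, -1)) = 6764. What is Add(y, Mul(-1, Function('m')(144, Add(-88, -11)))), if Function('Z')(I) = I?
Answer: 1184311860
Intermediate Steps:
Q = -54112 (Q = Mul(-8, 6764) = -54112)
Function('m')(j, C) = Pow(C, 2)
y = 1184321661 (y = Mul(Add(-12829, -4814), Add(-13015, -54112)) = Mul(-17643, -67127) = 1184321661)
Add(y, Mul(-1, Function('m')(144, Add(-88, -11)))) = Add(1184321661, Mul(-1, Pow(Add(-88, -11), 2))) = Add(1184321661, Mul(-1, Pow(-99, 2))) = Add(1184321661, Mul(-1, 9801)) = Add(1184321661, -9801) = 1184311860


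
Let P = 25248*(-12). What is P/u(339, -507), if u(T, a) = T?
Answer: -100992/113 ≈ -893.73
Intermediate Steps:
P = -302976
P/u(339, -507) = -302976/339 = -302976*1/339 = -100992/113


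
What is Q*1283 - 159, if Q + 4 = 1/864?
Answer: -4570141/864 ≈ -5289.5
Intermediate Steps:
Q = -3455/864 (Q = -4 + 1/864 = -3455/864 ≈ -3.9988)
Q*1283 - 159 = -3455/864*1283 - 159 = -4432765/864 - 159 = -4570141/864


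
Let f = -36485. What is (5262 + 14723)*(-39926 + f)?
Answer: -1527073835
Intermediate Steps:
(5262 + 14723)*(-39926 + f) = (5262 + 14723)*(-39926 - 36485) = 19985*(-76411) = -1527073835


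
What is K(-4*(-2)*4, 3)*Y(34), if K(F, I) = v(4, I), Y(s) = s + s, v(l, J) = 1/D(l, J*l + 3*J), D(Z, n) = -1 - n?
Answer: -34/11 ≈ -3.0909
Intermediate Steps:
v(l, J) = 1/(-1 - 3*J - J*l) (v(l, J) = 1/(-1 - (J*l + 3*J)) = 1/(-1 - (3*J + J*l)) = 1/(-1 + (-3*J - J*l)) = 1/(-1 - 3*J - J*l))
Y(s) = 2*s
K(F, I) = -1/(1 + 7*I) (K(F, I) = -1/(1 + I*(3 + 4)) = -1/(1 + I*7) = -1/(1 + 7*I))
K(-4*(-2)*4, 3)*Y(34) = (-1/(1 + 7*3))*(2*34) = -1/(1 + 21)*68 = -1/22*68 = -34/11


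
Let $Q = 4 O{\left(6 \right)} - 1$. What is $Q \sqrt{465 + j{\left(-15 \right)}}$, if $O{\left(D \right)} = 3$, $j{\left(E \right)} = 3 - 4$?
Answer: $44 \sqrt{29} \approx 236.95$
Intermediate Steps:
$j{\left(E \right)} = -1$
$Q = 11$ ($Q = 4 \cdot 3 - 1 = 12 - 1 = 11$)
$Q \sqrt{465 + j{\left(-15 \right)}} = 11 \sqrt{465 - 1} = 11 \sqrt{464} = 11 \cdot 4 \sqrt{29} = 44 \sqrt{29}$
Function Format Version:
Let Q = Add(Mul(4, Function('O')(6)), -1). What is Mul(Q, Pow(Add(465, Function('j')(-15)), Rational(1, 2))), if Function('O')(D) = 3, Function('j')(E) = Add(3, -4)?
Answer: Mul(44, Pow(29, Rational(1, 2))) ≈ 236.95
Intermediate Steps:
Function('j')(E) = -1
Q = 11 (Q = Add(Mul(4, 3), -1) = Add(12, -1) = 11)
Mul(Q, Pow(Add(465, Function('j')(-15)), Rational(1, 2))) = Mul(11, Pow(Add(465, -1), Rational(1, 2))) = Mul(11, Pow(464, Rational(1, 2))) = Mul(11, Mul(4, Pow(29, Rational(1, 2)))) = Mul(44, Pow(29, Rational(1, 2)))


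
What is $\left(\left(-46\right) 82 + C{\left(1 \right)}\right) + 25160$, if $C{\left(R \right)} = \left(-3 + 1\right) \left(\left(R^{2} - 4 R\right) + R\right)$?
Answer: $21392$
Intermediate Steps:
$C{\left(R \right)} = - 2 R^{2} + 6 R$ ($C{\left(R \right)} = - 2 \left(R^{2} - 3 R\right) = - 2 R^{2} + 6 R$)
$\left(\left(-46\right) 82 + C{\left(1 \right)}\right) + 25160 = \left(\left(-46\right) 82 + 2 \cdot 1 \left(3 - 1\right)\right) + 25160 = \left(-3772 + 2 \cdot 1 \left(3 - 1\right)\right) + 25160 = \left(-3772 + 2 \cdot 1 \cdot 2\right) + 25160 = \left(-3772 + 4\right) + 25160 = -3768 + 25160 = 21392$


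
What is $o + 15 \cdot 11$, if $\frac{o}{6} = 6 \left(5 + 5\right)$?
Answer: $525$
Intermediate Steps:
$o = 360$ ($o = 6 \cdot 6 \left(5 + 5\right) = 6 \cdot 6 \cdot 10 = 6 \cdot 60 = 360$)
$o + 15 \cdot 11 = 360 + 15 \cdot 11 = 360 + 165 = 525$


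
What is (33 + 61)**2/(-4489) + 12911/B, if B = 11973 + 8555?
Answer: -123427929/92150192 ≈ -1.3394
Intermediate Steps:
B = 20528
(33 + 61)**2/(-4489) + 12911/B = (33 + 61)**2/(-4489) + 12911/20528 = 94**2*(-1/4489) + 12911*(1/20528) = 8836*(-1/4489) + 12911/20528 = -8836/4489 + 12911/20528 = -123427929/92150192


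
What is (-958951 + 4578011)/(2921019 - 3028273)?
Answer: -1809530/53627 ≈ -33.743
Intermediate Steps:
(-958951 + 4578011)/(2921019 - 3028273) = 3619060/(-107254) = 3619060*(-1/107254) = -1809530/53627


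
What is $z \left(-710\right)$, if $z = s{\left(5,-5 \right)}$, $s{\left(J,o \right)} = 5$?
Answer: $-3550$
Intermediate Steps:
$z = 5$
$z \left(-710\right) = 5 \left(-710\right) = -3550$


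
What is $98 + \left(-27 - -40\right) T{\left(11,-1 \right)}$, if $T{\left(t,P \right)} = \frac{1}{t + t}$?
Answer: $\frac{2169}{22} \approx 98.591$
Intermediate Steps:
$T{\left(t,P \right)} = \frac{1}{2 t}$
$98 + \left(-27 - -40\right) T{\left(11,-1 \right)} = 98 + \left(-27 - -40\right) \frac{1}{2 \cdot 11} = 98 + \left(-27 + 40\right) \frac{1}{2} \cdot \frac{1}{11} = 98 + 13 \cdot \frac{1}{22} = 98 + \frac{13}{22} = \frac{2169}{22}$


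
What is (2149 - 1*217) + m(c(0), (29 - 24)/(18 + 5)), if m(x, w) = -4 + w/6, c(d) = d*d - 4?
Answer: 266069/138 ≈ 1928.0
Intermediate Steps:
c(d) = -4 + d² (c(d) = d² - 4 = -4 + d²)
m(x, w) = -4 + w/6
(2149 - 1*217) + m(c(0), (29 - 24)/(18 + 5)) = (2149 - 1*217) + (-4 + ((29 - 24)/(18 + 5))/6) = (2149 - 217) + (-4 + (5/23)/6) = 1932 + (-4 + (5*(1/23))/6) = 1932 + (-4 + (⅙)*(5/23)) = 1932 + (-4 + 5/138) = 1932 - 547/138 = 266069/138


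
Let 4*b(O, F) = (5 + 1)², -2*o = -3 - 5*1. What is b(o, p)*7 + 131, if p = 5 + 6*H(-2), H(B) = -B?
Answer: 194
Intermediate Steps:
o = 4 (o = -(-3 - 5*1)/2 = -(-3 - 5)/2 = -½*(-8) = 4)
p = 17 (p = 5 + 6*(-1*(-2)) = 5 + 6*2 = 5 + 12 = 17)
b(O, F) = 9 (b(O, F) = (5 + 1)²/4 = (¼)*6² = (¼)*36 = 9)
b(o, p)*7 + 131 = 9*7 + 131 = 63 + 131 = 194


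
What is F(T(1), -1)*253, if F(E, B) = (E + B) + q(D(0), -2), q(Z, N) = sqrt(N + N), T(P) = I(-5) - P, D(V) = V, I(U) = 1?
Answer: -253 + 506*I ≈ -253.0 + 506.0*I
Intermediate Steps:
T(P) = 1 - P
q(Z, N) = sqrt(2)*sqrt(N) (q(Z, N) = sqrt(2*N) = sqrt(2)*sqrt(N))
F(E, B) = B + E + 2*I (F(E, B) = (E + B) + sqrt(2)*sqrt(-2) = (B + E) + sqrt(2)*(I*sqrt(2)) = (B + E) + 2*I = B + E + 2*I)
F(T(1), -1)*253 = (-1 + (1 - 1*1) + 2*I)*253 = (-1 + (1 - 1) + 2*I)*253 = (-1 + 0 + 2*I)*253 = (-1 + 2*I)*253 = -253 + 506*I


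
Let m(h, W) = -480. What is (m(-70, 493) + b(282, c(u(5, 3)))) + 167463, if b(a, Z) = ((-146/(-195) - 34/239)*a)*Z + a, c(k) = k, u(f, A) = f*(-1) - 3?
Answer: 2577207247/15535 ≈ 1.6590e+5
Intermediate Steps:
u(f, A) = -3 - f (u(f, A) = -f - 3 = -3 - f)
b(a, Z) = a + 28264*Z*a/46605 (b(a, Z) = ((-146*(-1/195) - 34*1/239)*a)*Z + a = ((146/195 - 34/239)*a)*Z + a = (28264*a/46605)*Z + a = 28264*Z*a/46605 + a = a + 28264*Z*a/46605)
(m(-70, 493) + b(282, c(u(5, 3)))) + 167463 = (-480 + (1/46605)*282*(46605 + 28264*(-3 - 1*5))) + 167463 = (-480 + (1/46605)*282*(46605 + 28264*(-3 - 5))) + 167463 = (-480 + (1/46605)*282*(46605 + 28264*(-8))) + 167463 = (-480 + (1/46605)*282*(46605 - 226112)) + 167463 = (-480 + (1/46605)*282*(-179507)) + 167463 = (-480 - 16873658/15535) + 167463 = -24330458/15535 + 167463 = 2577207247/15535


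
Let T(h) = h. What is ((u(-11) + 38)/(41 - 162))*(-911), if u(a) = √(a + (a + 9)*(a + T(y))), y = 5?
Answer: 35529/121 ≈ 293.63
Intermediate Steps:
u(a) = √(a + (5 + a)*(9 + a)) (u(a) = √(a + (a + 9)*(a + 5)) = √(a + (9 + a)*(5 + a)) = √(a + (5 + a)*(9 + a)))
((u(-11) + 38)/(41 - 162))*(-911) = ((√(45 + (-11)² + 15*(-11)) + 38)/(41 - 162))*(-911) = ((√(45 + 121 - 165) + 38)/(-121))*(-911) = ((√1 + 38)*(-1/121))*(-911) = ((1 + 38)*(-1/121))*(-911) = (39*(-1/121))*(-911) = -39/121*(-911) = 35529/121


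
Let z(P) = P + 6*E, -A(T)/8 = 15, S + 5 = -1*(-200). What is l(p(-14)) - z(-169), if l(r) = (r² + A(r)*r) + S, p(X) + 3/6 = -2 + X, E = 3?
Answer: 10393/4 ≈ 2598.3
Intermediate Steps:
S = 195 (S = -5 - 1*(-200) = -5 + 200 = 195)
p(X) = -5/2 + X (p(X) = -½ + (-2 + X) = -5/2 + X)
A(T) = -120 (A(T) = -8*15 = -120)
l(r) = 195 + r² - 120*r (l(r) = (r² - 120*r) + 195 = 195 + r² - 120*r)
z(P) = 18 + P (z(P) = P + 6*3 = P + 18 = 18 + P)
l(p(-14)) - z(-169) = (195 + (-5/2 - 14)² - 120*(-5/2 - 14)) - (18 - 169) = (195 + (-33/2)² - 120*(-33/2)) - 1*(-151) = (195 + 1089/4 + 1980) + 151 = 9789/4 + 151 = 10393/4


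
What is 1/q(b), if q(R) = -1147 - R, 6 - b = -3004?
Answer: -1/4157 ≈ -0.00024056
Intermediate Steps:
b = 3010 (b = 6 - 1*(-3004) = 6 + 3004 = 3010)
1/q(b) = 1/(-1147 - 1*3010) = 1/(-1147 - 3010) = 1/(-4157) = -1/4157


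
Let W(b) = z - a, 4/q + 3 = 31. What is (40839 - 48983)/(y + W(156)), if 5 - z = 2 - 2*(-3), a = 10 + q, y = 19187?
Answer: -57008/134217 ≈ -0.42475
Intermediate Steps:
q = ⅐ (q = 4/(-3 + 31) = 4/28 = 4*(1/28) = ⅐ ≈ 0.14286)
a = 71/7 (a = 10 + ⅐ = 71/7 ≈ 10.143)
z = -3 (z = 5 - (2 - 2*(-3)) = 5 - (2 + 6) = 5 - 1*8 = 5 - 8 = -3)
W(b) = -92/7 (W(b) = -3 - 1*71/7 = -3 - 71/7 = -92/7)
(40839 - 48983)/(y + W(156)) = (40839 - 48983)/(19187 - 92/7) = -8144/134217/7 = -8144*7/134217 = -57008/134217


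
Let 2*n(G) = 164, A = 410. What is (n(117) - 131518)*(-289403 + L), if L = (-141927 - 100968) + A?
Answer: 69909231168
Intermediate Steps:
n(G) = 82 (n(G) = (½)*164 = 82)
L = -242485 (L = (-141927 - 100968) + 410 = -242895 + 410 = -242485)
(n(117) - 131518)*(-289403 + L) = (82 - 131518)*(-289403 - 242485) = -131436*(-531888) = 69909231168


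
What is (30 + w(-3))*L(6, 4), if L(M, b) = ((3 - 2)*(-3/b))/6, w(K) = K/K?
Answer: -31/8 ≈ -3.8750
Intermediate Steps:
w(K) = 1
L(M, b) = -1/(2*b) (L(M, b) = (1*(-3/b))*(⅙) = -3/b*(⅙) = -1/(2*b))
(30 + w(-3))*L(6, 4) = (30 + 1)*(-½/4) = 31*(-½*¼) = 31*(-⅛) = -31/8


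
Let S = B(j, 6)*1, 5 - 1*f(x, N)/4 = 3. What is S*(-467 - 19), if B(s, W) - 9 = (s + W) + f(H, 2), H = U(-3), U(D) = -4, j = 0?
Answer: -11178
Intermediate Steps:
H = -4
f(x, N) = 8 (f(x, N) = 20 - 4*3 = 20 - 12 = 8)
B(s, W) = 17 + W + s (B(s, W) = 9 + ((s + W) + 8) = 9 + ((W + s) + 8) = 9 + (8 + W + s) = 17 + W + s)
S = 23 (S = (17 + 6 + 0)*1 = 23*1 = 23)
S*(-467 - 19) = 23*(-467 - 19) = 23*(-486) = -11178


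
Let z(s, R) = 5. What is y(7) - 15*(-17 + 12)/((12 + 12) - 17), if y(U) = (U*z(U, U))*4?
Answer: 1055/7 ≈ 150.71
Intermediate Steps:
y(U) = 20*U (y(U) = (U*5)*4 = (5*U)*4 = 20*U)
y(7) - 15*(-17 + 12)/((12 + 12) - 17) = 20*7 - 15*(-17 + 12)/((12 + 12) - 17) = 140 - (-75)/(24 - 17) = 140 - (-75)/7 = 140 - 15*(-5/7) = 140 + 75/7 = 1055/7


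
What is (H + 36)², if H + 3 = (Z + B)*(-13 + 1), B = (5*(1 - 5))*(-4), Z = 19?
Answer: 1334025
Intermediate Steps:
B = 80 (B = (5*(-4))*(-4) = -20*(-4) = 80)
H = -1191 (H = -3 + (19 + 80)*(-13 + 1) = -3 + 99*(-12) = -3 - 1188 = -1191)
(H + 36)² = (-1191 + 36)² = (-1155)² = 1334025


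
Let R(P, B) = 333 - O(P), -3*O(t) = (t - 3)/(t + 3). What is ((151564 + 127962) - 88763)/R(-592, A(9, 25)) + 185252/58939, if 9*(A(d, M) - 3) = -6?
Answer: 19976167807031/34715424634 ≈ 575.43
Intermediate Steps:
A(d, M) = 7/3 (A(d, M) = 3 + (1/9)*(-6) = 3 - 2/3 = 7/3)
O(t) = -(-3 + t)/(3*(3 + t)) (O(t) = -(t - 3)/(3*(t + 3)) = -(-3 + t)/(3*(3 + t)))
R(P, B) = 333 - (3 - P)/(3*(3 + P))
((151564 + 127962) - 88763)/R(-592, A(9, 25)) + 185252/58939 = ((151564 + 127962) - 88763)/((2*(1497 + 500*(-592))/(3*(3 - 592)))) + 185252/58939 = (279526 - 88763)/(((2/3)*(1497 - 296000)/(-589))) + 185252*(1/58939) = 190763/(((2/3)*(-1/589)*(-294503))) + 185252/58939 = 190763/(589006/1767) + 185252/58939 = 190763*(1767/589006) + 185252/58939 = 337078221/589006 + 185252/58939 = 19976167807031/34715424634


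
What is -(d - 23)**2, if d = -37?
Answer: -3600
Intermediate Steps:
-(d - 23)**2 = -(-37 - 23)**2 = -1*(-60)**2 = -1*3600 = -3600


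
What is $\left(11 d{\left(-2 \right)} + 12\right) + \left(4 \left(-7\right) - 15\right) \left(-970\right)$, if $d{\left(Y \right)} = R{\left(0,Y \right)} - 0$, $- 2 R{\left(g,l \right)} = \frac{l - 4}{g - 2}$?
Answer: $\frac{83411}{2} \approx 41706.0$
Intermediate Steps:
$R{\left(g,l \right)} = - \frac{-4 + l}{2 \left(-2 + g\right)}$ ($R{\left(g,l \right)} = - \frac{\left(l - 4\right) \frac{1}{g - 2}}{2} = - \frac{\left(-4 + l\right) \frac{1}{-2 + g}}{2} = - \frac{\frac{1}{-2 + g} \left(-4 + l\right)}{2} = - \frac{-4 + l}{2 \left(-2 + g\right)}$)
$d{\left(Y \right)} = -1 + \frac{Y}{4}$ ($d{\left(Y \right)} = \frac{4 - Y}{2 \left(-2 + 0\right)} - 0 = \frac{4 - Y}{2 \left(-2\right)} + 0 = \frac{1}{2} \left(- \frac{1}{2}\right) \left(4 - Y\right) + 0 = \left(-1 + \frac{Y}{4}\right) + 0 = -1 + \frac{Y}{4}$)
$\left(11 d{\left(-2 \right)} + 12\right) + \left(4 \left(-7\right) - 15\right) \left(-970\right) = \left(11 \left(-1 + \frac{1}{4} \left(-2\right)\right) + 12\right) + \left(4 \left(-7\right) - 15\right) \left(-970\right) = \left(11 \left(-1 - \frac{1}{2}\right) + 12\right) + \left(-28 - 15\right) \left(-970\right) = \left(11 \left(- \frac{3}{2}\right) + 12\right) - -41710 = \left(- \frac{33}{2} + 12\right) + 41710 = - \frac{9}{2} + 41710 = \frac{83411}{2}$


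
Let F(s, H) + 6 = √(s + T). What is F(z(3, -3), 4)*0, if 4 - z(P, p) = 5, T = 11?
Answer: 0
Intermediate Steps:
z(P, p) = -1 (z(P, p) = 4 - 1*5 = 4 - 5 = -1)
F(s, H) = -6 + √(11 + s) (F(s, H) = -6 + √(s + 11) = -6 + √(11 + s))
F(z(3, -3), 4)*0 = (-6 + √(11 - 1))*0 = (-6 + √10)*0 = 0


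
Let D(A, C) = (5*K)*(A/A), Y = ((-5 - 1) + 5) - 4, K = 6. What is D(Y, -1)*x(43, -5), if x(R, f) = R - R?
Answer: 0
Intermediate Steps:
x(R, f) = 0
Y = -5 (Y = (-6 + 5) - 4 = -1 - 4 = -5)
D(A, C) = 30 (D(A, C) = (5*6)*(A/A) = 30*1 = 30)
D(Y, -1)*x(43, -5) = 30*0 = 0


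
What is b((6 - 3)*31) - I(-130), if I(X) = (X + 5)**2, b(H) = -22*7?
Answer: -15779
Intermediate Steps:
b(H) = -154
I(X) = (5 + X)**2
b((6 - 3)*31) - I(-130) = -154 - (5 - 130)**2 = -154 - 1*(-125)**2 = -154 - 1*15625 = -154 - 15625 = -15779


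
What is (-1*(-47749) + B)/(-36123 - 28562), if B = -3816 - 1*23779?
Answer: -20154/64685 ≈ -0.31157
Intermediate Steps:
B = -27595 (B = -3816 - 23779 = -27595)
(-1*(-47749) + B)/(-36123 - 28562) = (-1*(-47749) - 27595)/(-36123 - 28562) = (47749 - 27595)/(-64685) = 20154*(-1/64685) = -20154/64685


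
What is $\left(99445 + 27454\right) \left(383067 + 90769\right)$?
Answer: $60129314564$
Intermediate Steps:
$\left(99445 + 27454\right) \left(383067 + 90769\right) = 126899 \cdot 473836 = 60129314564$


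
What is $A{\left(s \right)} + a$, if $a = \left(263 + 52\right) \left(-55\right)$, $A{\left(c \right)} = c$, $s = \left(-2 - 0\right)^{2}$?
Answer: $-17321$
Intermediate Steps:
$s = 4$ ($s = \left(-2 + \left(-1 + 1\right)\right)^{2} = \left(-2 + 0\right)^{2} = \left(-2\right)^{2} = 4$)
$a = -17325$ ($a = 315 \left(-55\right) = -17325$)
$A{\left(s \right)} + a = 4 - 17325 = -17321$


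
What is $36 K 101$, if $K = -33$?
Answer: $-119988$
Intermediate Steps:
$36 K 101 = 36 \left(-33\right) 101 = \left(-1188\right) 101 = -119988$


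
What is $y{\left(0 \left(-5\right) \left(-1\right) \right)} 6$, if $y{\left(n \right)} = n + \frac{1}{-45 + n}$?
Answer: $- \frac{2}{15} \approx -0.13333$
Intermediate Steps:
$y{\left(0 \left(-5\right) \left(-1\right) \right)} 6 = \frac{1 + \left(0 \left(-5\right) \left(-1\right)\right)^{2} - 45 \cdot 0 \left(-5\right) \left(-1\right)}{-45 + 0 \left(-5\right) \left(-1\right)} 6 = \frac{1 + \left(0 \left(-1\right)\right)^{2} - 45 \cdot 0 \left(-1\right)}{-45 + 0 \left(-1\right)} 6 = \frac{1 + 0^{2} - 0}{-45 + 0} \cdot 6 = \frac{1 + 0 + 0}{-45} \cdot 6 = \left(- \frac{1}{45}\right) 1 \cdot 6 = \left(- \frac{1}{45}\right) 6 = - \frac{2}{15}$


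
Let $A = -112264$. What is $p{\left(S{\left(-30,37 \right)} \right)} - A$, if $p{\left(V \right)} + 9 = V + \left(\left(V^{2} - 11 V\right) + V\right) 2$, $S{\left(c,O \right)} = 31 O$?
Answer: $2721680$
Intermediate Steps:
$p{\left(V \right)} = -9 - 19 V + 2 V^{2}$ ($p{\left(V \right)} = -9 + \left(V + \left(\left(V^{2} - 11 V\right) + V\right) 2\right) = -9 + \left(V + \left(V^{2} - 10 V\right) 2\right) = -9 + \left(V + \left(- 20 V + 2 V^{2}\right)\right) = -9 + \left(- 19 V + 2 V^{2}\right) = -9 - 19 V + 2 V^{2}$)
$p{\left(S{\left(-30,37 \right)} \right)} - A = \left(-9 - 19 \cdot 31 \cdot 37 + 2 \left(31 \cdot 37\right)^{2}\right) - -112264 = \left(-9 - 21793 + 2 \cdot 1147^{2}\right) + 112264 = \left(-9 - 21793 + 2 \cdot 1315609\right) + 112264 = \left(-9 - 21793 + 2631218\right) + 112264 = 2609416 + 112264 = 2721680$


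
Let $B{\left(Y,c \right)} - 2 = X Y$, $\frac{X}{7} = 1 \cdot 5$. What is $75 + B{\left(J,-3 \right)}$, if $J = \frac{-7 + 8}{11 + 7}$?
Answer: $\frac{1421}{18} \approx 78.944$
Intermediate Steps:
$X = 35$ ($X = 7 \cdot 1 \cdot 5 = 7 \cdot 5 = 35$)
$J = \frac{1}{18}$ ($J = 1 \cdot \frac{1}{18} = \frac{1}{18} \approx 0.055556$)
$B{\left(Y,c \right)} = 2 + 35 Y$
$75 + B{\left(J,-3 \right)} = 75 + \left(2 + 35 \cdot \frac{1}{18}\right) = 75 + \left(2 + \frac{35}{18}\right) = 75 + \frac{71}{18} = \frac{1421}{18}$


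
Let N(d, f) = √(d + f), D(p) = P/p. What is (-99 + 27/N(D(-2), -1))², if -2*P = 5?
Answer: 2025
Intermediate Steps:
P = -5/2 (P = -½*5 = -5/2 ≈ -2.5000)
D(p) = -5/(2*p)
(-99 + 27/N(D(-2), -1))² = (-99 + 27/(√(-5/2/(-2) - 1)))² = (-99 + 27/(√(-5/2*(-½) - 1)))² = (-99 + 27/(√(5/4 - 1)))² = (-99 + 27/(√(¼)))² = (-99 + 27/(½))² = (-99 + 27*2)² = (-99 + 54)² = (-45)² = 2025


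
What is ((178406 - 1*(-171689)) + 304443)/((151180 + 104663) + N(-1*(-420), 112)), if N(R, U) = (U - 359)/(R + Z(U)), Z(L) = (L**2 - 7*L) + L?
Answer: 8045581096/3144821909 ≈ 2.5584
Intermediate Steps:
Z(L) = L**2 - 6*L
N(R, U) = (-359 + U)/(R + U*(-6 + U)) (N(R, U) = (U - 359)/(R + U*(-6 + U)) = (-359 + U)/(R + U*(-6 + U)))
((178406 - 1*(-171689)) + 304443)/((151180 + 104663) + N(-1*(-420), 112)) = ((178406 - 1*(-171689)) + 304443)/((151180 + 104663) + (-359 + 112)/(-1*(-420) + 112*(-6 + 112))) = ((178406 + 171689) + 304443)/(255843 - 247/(420 + 112*106)) = (350095 + 304443)/(255843 - 247/(420 + 11872)) = 654538/(255843 - 247/12292) = 654538/(3144821909/12292) = 654538*(12292/3144821909) = 8045581096/3144821909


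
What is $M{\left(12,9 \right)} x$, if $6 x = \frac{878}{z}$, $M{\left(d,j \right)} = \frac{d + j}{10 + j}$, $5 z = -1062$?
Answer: $- \frac{15365}{20178} \approx -0.76147$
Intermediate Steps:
$z = - \frac{1062}{5}$ ($z = \frac{1}{5} \left(-1062\right) = - \frac{1062}{5} \approx -212.4$)
$M{\left(d,j \right)} = \frac{d + j}{10 + j}$
$x = - \frac{2195}{3186}$ ($x = \frac{878 \frac{1}{- \frac{1062}{5}}}{6} = \frac{878 \left(- \frac{5}{1062}\right)}{6} = \frac{1}{6} \left(- \frac{2195}{531}\right) = - \frac{2195}{3186} \approx -0.68895$)
$M{\left(12,9 \right)} x = \frac{12 + 9}{10 + 9} \left(- \frac{2195}{3186}\right) = \frac{1}{19} \cdot 21 \left(- \frac{2195}{3186}\right) = \frac{21}{19} \left(- \frac{2195}{3186}\right) = - \frac{15365}{20178}$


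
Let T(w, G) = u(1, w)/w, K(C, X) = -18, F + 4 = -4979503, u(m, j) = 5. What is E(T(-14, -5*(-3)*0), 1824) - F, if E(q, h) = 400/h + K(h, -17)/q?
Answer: 2838347843/570 ≈ 4.9796e+6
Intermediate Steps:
F = -4979507 (F = -4 - 4979503 = -4979507)
T(w, G) = 5/w
E(q, h) = -18/q + 400/h (E(q, h) = 400/h - 18/q = -18/q + 400/h)
E(T(-14, -5*(-3)*0), 1824) - F = (-18/(5/(-14)) + 400/1824) - 1*(-4979507) = (-18/(5*(-1/14)) + 400*(1/1824)) + 4979507 = (-18/(-5/14) + 25/114) + 4979507 = (-18*(-14/5) + 25/114) + 4979507 = (252/5 + 25/114) + 4979507 = 28853/570 + 4979507 = 2838347843/570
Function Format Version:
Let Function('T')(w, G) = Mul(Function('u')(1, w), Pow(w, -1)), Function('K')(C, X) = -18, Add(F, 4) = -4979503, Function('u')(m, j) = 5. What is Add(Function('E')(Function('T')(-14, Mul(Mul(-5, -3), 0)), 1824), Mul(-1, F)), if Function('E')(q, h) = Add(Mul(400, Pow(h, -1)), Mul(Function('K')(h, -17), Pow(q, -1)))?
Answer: Rational(2838347843, 570) ≈ 4.9796e+6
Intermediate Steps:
F = -4979507 (F = Add(-4, -4979503) = -4979507)
Function('T')(w, G) = Mul(5, Pow(w, -1))
Function('E')(q, h) = Add(Mul(-18, Pow(q, -1)), Mul(400, Pow(h, -1))) (Function('E')(q, h) = Add(Mul(400, Pow(h, -1)), Mul(-18, Pow(q, -1))) = Add(Mul(-18, Pow(q, -1)), Mul(400, Pow(h, -1))))
Add(Function('E')(Function('T')(-14, Mul(Mul(-5, -3), 0)), 1824), Mul(-1, F)) = Add(Add(Mul(-18, Pow(Mul(5, Pow(-14, -1)), -1)), Mul(400, Pow(1824, -1))), Mul(-1, -4979507)) = Add(Add(Mul(-18, Pow(Mul(5, Rational(-1, 14)), -1)), Mul(400, Rational(1, 1824))), 4979507) = Add(Add(Mul(-18, Pow(Rational(-5, 14), -1)), Rational(25, 114)), 4979507) = Add(Add(Mul(-18, Rational(-14, 5)), Rational(25, 114)), 4979507) = Add(Add(Rational(252, 5), Rational(25, 114)), 4979507) = Add(Rational(28853, 570), 4979507) = Rational(2838347843, 570)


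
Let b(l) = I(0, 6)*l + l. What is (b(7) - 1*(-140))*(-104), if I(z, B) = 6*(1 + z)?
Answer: -19656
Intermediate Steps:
I(z, B) = 6 + 6*z
b(l) = 7*l (b(l) = (6 + 6*0)*l + l = (6 + 0)*l + l = 6*l + l = 7*l)
(b(7) - 1*(-140))*(-104) = (7*7 - 1*(-140))*(-104) = (49 + 140)*(-104) = 189*(-104) = -19656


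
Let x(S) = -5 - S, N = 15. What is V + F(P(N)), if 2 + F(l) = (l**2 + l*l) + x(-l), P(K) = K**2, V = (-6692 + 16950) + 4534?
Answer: 116260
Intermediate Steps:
V = 14792 (V = 10258 + 4534 = 14792)
F(l) = -7 + l + 2*l**2 (F(l) = -2 + ((l**2 + l*l) + (-5 - (-1)*l)) = -2 + ((l**2 + l**2) + (-5 + l)) = -2 + (2*l**2 + (-5 + l)) = -2 + (-5 + l + 2*l**2) = -7 + l + 2*l**2)
V + F(P(N)) = 14792 + (-7 + 15**2 + 2*(15**2)**2) = 14792 + (-7 + 225 + 2*225**2) = 14792 + (-7 + 225 + 2*50625) = 14792 + (-7 + 225 + 101250) = 14792 + 101468 = 116260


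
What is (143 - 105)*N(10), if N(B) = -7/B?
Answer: -133/5 ≈ -26.600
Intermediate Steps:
(143 - 105)*N(10) = (143 - 105)*(-7/10) = 38*(-7*1/10) = 38*(-7/10) = -133/5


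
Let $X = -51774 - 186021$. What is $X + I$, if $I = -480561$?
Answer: $-718356$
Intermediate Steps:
$X = -237795$
$X + I = -237795 - 480561 = -718356$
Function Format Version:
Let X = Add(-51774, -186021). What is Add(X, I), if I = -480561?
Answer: -718356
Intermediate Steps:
X = -237795
Add(X, I) = Add(-237795, -480561) = -718356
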